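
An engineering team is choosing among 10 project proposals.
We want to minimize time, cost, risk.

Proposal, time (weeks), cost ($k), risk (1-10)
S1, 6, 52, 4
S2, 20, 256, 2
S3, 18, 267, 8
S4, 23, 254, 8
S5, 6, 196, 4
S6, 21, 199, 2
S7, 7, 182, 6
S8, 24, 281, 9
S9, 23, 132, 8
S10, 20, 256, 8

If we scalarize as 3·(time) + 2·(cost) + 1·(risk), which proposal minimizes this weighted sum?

S1: 3·6 + 2·52 + 1·4 = 126
S2: 3·20 + 2·256 + 1·2 = 574
S3: 3·18 + 2·267 + 1·8 = 596
S4: 3·23 + 2·254 + 1·8 = 585
S5: 3·6 + 2·196 + 1·4 = 414
S6: 3·21 + 2·199 + 1·2 = 463
S7: 3·7 + 2·182 + 1·6 = 391
S8: 3·24 + 2·281 + 1·9 = 643
S9: 3·23 + 2·132 + 1·8 = 341
S10: 3·20 + 2·256 + 1·8 = 580
Lowest: S1 at 126.

S1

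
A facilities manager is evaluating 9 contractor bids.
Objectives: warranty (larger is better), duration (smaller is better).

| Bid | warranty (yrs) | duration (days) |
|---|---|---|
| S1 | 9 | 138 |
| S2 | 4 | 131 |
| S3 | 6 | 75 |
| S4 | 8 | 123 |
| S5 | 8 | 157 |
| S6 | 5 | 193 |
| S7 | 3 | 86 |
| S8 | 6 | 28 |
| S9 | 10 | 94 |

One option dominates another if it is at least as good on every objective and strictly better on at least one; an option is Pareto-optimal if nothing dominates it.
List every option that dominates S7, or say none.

S3, S8

S3: warranty 6≥3, duration 75≤86 — dominates S7.
S8: warranty 6≥3, duration 28≤86 — dominates S7.
Others (S1, S2, S4, S5, S6, S9) are each worse than S7 on at least one objective.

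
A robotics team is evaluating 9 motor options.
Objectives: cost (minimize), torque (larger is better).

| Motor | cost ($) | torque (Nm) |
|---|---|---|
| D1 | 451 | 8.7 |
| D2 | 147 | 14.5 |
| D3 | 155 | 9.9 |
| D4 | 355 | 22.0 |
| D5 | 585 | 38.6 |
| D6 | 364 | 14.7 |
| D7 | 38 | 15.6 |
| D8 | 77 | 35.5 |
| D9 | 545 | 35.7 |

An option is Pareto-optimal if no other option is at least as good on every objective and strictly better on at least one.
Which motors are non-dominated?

D5, D7, D8, D9

D1: dominated by D2 (cost 147≤451, torque 14.5≥8.7).
D2: dominated by D7 (cost 38≤147, torque 15.6≥14.5).
D3: dominated by D2 (cost 147≤155, torque 14.5≥9.9).
D4: dominated by D8 (cost 77≤355, torque 35.5≥22.0).
D5: not dominated (best torque).
D6: dominated by D4 (cost 355≤364, torque 22.0≥14.7).
D7: not dominated (best cost).
D8: not dominated.
D9: not dominated.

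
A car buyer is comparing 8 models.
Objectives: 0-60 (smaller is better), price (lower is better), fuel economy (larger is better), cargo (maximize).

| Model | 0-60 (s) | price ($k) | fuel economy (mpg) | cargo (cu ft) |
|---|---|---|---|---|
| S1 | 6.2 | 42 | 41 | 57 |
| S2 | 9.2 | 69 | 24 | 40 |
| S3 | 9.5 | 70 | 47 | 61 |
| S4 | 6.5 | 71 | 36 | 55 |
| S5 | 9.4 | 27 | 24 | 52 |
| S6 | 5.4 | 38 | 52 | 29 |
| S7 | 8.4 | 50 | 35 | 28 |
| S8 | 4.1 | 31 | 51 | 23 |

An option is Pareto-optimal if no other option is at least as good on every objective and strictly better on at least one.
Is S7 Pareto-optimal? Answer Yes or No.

S1 vs S7: 0-60 6.2≤8.4, price 42≤50, fuel economy 41≥35, cargo 57≥28 — S1 is at least as good on every objective and strictly better on at least one, so S1 dominates S7.

No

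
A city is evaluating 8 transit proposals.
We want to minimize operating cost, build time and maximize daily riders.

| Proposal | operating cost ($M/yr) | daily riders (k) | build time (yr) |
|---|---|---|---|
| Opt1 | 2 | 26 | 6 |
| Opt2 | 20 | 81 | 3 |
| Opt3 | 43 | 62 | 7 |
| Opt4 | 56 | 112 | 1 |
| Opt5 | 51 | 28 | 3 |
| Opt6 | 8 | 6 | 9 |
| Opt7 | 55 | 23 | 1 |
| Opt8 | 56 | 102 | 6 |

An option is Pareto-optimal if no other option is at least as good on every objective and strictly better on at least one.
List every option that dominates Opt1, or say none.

Opt2: worse on operating cost (20 vs 2).
Opt3: worse on operating cost (43 vs 2).
Opt4: worse on operating cost (56 vs 2).
Opt5: worse on operating cost (51 vs 2).
Opt6: worse on operating cost (8 vs 2).
Opt7: worse on operating cost (55 vs 2).
Opt8: worse on operating cost (56 vs 2).
No option dominates Opt1.

none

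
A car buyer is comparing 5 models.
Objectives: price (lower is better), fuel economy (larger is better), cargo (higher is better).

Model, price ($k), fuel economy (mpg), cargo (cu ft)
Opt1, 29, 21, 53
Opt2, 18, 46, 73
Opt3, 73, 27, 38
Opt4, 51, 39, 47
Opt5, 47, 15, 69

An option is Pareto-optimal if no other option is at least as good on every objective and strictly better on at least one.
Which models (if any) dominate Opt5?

Opt2: price 18≤47, fuel economy 46≥15, cargo 73≥69 — dominates Opt5.
Others (Opt1, Opt3, Opt4) are each worse than Opt5 on at least one objective.

Opt2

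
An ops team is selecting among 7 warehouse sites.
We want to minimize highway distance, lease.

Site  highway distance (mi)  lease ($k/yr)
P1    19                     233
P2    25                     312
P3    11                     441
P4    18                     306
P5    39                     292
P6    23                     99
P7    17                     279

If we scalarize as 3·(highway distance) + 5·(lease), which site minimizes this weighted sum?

P1: 3·19 + 5·233 = 1222
P2: 3·25 + 5·312 = 1635
P3: 3·11 + 5·441 = 2238
P4: 3·18 + 5·306 = 1584
P5: 3·39 + 5·292 = 1577
P6: 3·23 + 5·99 = 564
P7: 3·17 + 5·279 = 1446
Lowest: P6 at 564.

P6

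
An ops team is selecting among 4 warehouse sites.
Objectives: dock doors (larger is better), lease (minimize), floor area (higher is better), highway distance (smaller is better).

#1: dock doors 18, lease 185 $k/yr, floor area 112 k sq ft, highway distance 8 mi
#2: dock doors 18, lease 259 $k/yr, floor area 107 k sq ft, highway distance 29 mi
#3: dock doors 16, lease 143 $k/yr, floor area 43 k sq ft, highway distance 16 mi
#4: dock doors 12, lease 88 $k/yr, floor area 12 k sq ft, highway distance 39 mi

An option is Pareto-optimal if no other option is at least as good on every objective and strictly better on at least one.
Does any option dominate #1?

No

#2: worse on lease (259 vs 185).
#3: worse on dock doors (16 vs 18).
#4: worse on dock doors (12 vs 18).
No option is at least as good as #1 on every objective and strictly better on one.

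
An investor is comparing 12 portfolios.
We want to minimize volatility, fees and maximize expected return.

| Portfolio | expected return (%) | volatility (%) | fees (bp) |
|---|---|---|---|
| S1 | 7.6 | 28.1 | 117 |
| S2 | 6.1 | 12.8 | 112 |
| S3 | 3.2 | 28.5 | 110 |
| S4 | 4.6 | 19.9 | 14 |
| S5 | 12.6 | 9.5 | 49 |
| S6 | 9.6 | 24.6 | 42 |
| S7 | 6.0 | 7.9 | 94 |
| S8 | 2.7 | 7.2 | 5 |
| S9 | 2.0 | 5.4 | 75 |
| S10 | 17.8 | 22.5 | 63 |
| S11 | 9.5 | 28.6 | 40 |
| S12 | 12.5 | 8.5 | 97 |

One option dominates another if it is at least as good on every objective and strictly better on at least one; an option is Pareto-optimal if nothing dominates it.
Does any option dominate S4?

S1: worse on volatility (28.1 vs 19.9).
S2: worse on fees (112 vs 14).
S3: worse on expected return (3.2 vs 4.6).
S5: worse on fees (49 vs 14).
S6: worse on volatility (24.6 vs 19.9).
S7: worse on fees (94 vs 14).
S8: worse on expected return (2.7 vs 4.6).
S9: worse on expected return (2.0 vs 4.6).
S10: worse on volatility (22.5 vs 19.9).
S11: worse on volatility (28.6 vs 19.9).
S12: worse on fees (97 vs 14).
No option is at least as good as S4 on every objective and strictly better on one.

No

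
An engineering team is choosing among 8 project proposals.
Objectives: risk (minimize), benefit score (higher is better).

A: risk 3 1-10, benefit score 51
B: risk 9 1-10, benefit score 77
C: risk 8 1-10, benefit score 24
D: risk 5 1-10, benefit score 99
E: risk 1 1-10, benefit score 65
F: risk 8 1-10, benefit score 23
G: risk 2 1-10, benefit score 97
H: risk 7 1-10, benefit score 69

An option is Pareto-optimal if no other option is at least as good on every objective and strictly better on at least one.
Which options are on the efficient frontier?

D, E, G

A: dominated by E (risk 1≤3, benefit score 65≥51).
B: dominated by D (risk 5≤9, benefit score 99≥77).
C: dominated by A (risk 3≤8, benefit score 51≥24).
D: not dominated (best benefit score).
E: not dominated (best risk).
F: dominated by A (risk 3≤8, benefit score 51≥23).
G: not dominated.
H: dominated by D (risk 5≤7, benefit score 99≥69).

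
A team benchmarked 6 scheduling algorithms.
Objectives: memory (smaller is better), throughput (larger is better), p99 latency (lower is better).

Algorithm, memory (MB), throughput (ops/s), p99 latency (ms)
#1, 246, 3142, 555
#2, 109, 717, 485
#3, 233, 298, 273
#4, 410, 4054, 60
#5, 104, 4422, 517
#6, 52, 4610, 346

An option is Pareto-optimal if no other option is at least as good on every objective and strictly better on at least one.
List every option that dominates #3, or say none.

none

#1: worse on memory (246 vs 233).
#2: worse on p99 latency (485 vs 273).
#4: worse on memory (410 vs 233).
#5: worse on p99 latency (517 vs 273).
#6: worse on p99 latency (346 vs 273).
No option dominates #3.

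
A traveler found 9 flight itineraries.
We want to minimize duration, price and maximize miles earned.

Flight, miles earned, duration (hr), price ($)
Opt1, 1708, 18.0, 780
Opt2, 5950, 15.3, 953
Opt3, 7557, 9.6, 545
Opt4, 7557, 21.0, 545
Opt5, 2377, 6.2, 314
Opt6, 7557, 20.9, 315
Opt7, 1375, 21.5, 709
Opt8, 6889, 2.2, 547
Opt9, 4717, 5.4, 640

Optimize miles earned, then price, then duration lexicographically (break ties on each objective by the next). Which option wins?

Opt6

First maximize miles earned: best is 7557, kept {Opt3, Opt4, Opt6}.
Then minimize price: best is 315, kept {Opt6}.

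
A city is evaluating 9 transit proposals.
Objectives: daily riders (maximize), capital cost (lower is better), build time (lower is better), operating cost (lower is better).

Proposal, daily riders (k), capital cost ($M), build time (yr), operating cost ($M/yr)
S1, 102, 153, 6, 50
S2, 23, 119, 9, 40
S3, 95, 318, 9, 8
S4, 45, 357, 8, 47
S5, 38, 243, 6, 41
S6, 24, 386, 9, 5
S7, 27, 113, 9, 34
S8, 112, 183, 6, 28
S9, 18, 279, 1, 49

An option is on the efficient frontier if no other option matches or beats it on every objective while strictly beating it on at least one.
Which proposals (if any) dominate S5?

S8

S8: daily riders 112≥38, capital cost 183≤243, build time 6≤6, operating cost 28≤41 — dominates S5.
Others (S1, S2, S3, S4, S6, S7, S9) are each worse than S5 on at least one objective.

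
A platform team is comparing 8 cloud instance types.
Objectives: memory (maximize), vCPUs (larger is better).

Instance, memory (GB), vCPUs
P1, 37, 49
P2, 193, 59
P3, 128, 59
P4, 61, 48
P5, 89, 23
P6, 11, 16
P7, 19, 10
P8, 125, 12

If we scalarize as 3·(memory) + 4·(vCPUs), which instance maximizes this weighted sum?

P2

P1: 3·37 + 4·49 = 307
P2: 3·193 + 4·59 = 815
P3: 3·128 + 4·59 = 620
P4: 3·61 + 4·48 = 375
P5: 3·89 + 4·23 = 359
P6: 3·11 + 4·16 = 97
P7: 3·19 + 4·10 = 97
P8: 3·125 + 4·12 = 423
Highest: P2 at 815.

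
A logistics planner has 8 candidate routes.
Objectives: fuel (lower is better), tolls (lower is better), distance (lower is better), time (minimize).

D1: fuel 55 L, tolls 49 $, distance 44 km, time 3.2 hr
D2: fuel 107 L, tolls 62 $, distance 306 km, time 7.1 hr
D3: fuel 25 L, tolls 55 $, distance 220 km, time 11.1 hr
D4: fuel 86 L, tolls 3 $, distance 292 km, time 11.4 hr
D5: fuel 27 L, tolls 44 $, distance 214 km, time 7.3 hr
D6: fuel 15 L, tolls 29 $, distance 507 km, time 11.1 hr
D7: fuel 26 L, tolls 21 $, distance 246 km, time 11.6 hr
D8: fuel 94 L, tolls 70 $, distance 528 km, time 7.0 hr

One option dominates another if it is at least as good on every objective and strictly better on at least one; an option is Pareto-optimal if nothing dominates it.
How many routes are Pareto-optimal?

6

D1: not dominated (best distance).
D2: dominated by D1 (fuel 55≤107, tolls 49≤62, distance 44≤306, time 3.2≤7.1).
D3: not dominated.
D4: not dominated (best tolls).
D5: not dominated.
D6: not dominated (best fuel).
D7: not dominated.
D8: dominated by D1 (fuel 55≤94, tolls 49≤70, distance 44≤528, time 3.2≤7.0).
Pareto-optimal: D1, D3, D4, D5, D6, D7 → 6.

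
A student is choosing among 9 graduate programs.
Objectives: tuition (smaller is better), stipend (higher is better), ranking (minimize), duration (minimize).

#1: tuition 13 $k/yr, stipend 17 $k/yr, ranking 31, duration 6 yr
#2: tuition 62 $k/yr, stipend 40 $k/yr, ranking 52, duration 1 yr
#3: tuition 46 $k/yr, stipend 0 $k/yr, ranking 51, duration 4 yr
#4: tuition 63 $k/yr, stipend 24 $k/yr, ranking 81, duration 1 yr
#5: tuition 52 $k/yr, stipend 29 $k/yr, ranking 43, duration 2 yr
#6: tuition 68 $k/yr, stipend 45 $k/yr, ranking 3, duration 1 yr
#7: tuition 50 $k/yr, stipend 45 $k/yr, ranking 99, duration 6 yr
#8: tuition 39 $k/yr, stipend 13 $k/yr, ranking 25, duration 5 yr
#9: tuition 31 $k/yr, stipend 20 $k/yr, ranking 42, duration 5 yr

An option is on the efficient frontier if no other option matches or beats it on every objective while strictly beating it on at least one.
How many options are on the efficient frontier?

#1: not dominated (best tuition).
#2: not dominated.
#3: not dominated.
#4: dominated by #2 (tuition 62≤63, stipend 40≥24, ranking 52≤81, duration 1≤1).
#5: not dominated.
#6: not dominated (best ranking).
#7: not dominated.
#8: not dominated.
#9: not dominated.
Pareto-optimal: #1, #2, #3, #5, #6, #7, #8, #9 → 8.

8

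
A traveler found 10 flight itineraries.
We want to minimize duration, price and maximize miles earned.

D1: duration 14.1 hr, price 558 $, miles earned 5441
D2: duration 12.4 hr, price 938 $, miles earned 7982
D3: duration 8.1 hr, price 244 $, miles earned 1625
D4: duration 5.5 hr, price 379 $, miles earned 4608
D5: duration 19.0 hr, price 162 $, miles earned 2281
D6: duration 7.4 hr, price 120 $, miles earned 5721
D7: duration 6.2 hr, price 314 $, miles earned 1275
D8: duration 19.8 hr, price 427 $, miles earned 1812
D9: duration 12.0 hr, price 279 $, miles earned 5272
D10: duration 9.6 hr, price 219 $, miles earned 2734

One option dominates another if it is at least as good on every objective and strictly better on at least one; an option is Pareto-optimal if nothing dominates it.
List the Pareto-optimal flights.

D1: dominated by D6 (duration 7.4≤14.1, price 120≤558, miles earned 5721≥5441).
D2: not dominated (best miles earned).
D3: dominated by D6 (duration 7.4≤8.1, price 120≤244, miles earned 5721≥1625).
D4: not dominated (best duration).
D5: dominated by D6 (duration 7.4≤19.0, price 120≤162, miles earned 5721≥2281).
D6: not dominated (best price).
D7: not dominated.
D8: dominated by D4 (duration 5.5≤19.8, price 379≤427, miles earned 4608≥1812).
D9: dominated by D6 (duration 7.4≤12.0, price 120≤279, miles earned 5721≥5272).
D10: dominated by D6 (duration 7.4≤9.6, price 120≤219, miles earned 5721≥2734).

D2, D4, D6, D7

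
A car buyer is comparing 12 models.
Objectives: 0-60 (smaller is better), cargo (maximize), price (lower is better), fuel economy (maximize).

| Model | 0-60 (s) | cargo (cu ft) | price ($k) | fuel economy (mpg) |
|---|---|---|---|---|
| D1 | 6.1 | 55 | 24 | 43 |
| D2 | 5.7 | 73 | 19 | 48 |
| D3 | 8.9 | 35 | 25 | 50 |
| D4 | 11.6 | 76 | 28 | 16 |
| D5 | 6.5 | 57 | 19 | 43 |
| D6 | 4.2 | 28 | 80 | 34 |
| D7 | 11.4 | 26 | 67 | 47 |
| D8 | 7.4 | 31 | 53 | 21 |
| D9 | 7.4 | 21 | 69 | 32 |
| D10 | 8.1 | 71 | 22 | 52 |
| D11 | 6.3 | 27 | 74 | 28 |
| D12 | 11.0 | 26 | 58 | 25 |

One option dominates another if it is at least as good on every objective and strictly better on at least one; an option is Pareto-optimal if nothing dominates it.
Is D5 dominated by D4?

No

D4 vs D5: D4 is worse on 0-60 (11.6 vs 6.5), so it does not dominate D5.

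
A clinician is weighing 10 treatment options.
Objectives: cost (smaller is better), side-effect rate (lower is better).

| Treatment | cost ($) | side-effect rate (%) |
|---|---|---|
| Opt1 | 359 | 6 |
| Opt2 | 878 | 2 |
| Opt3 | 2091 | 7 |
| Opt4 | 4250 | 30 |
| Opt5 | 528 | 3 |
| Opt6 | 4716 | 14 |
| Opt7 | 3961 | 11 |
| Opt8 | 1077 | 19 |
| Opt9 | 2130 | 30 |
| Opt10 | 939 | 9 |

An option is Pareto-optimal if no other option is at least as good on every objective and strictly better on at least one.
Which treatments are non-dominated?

Opt1: not dominated (best cost).
Opt2: not dominated (best side-effect rate).
Opt3: dominated by Opt1 (cost 359≤2091, side-effect rate 6≤7).
Opt4: dominated by Opt1 (cost 359≤4250, side-effect rate 6≤30).
Opt5: not dominated.
Opt6: dominated by Opt1 (cost 359≤4716, side-effect rate 6≤14).
Opt7: dominated by Opt1 (cost 359≤3961, side-effect rate 6≤11).
Opt8: dominated by Opt1 (cost 359≤1077, side-effect rate 6≤19).
Opt9: dominated by Opt1 (cost 359≤2130, side-effect rate 6≤30).
Opt10: dominated by Opt1 (cost 359≤939, side-effect rate 6≤9).

Opt1, Opt2, Opt5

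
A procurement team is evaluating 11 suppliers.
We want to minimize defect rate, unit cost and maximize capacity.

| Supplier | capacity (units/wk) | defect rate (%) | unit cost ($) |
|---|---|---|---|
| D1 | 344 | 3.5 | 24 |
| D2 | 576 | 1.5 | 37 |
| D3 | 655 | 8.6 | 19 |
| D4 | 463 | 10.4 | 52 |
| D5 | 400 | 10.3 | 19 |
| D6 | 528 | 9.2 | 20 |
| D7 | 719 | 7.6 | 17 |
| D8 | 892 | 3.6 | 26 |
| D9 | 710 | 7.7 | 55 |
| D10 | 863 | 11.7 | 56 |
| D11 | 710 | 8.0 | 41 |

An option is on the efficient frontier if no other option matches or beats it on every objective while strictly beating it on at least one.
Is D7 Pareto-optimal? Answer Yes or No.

Yes

D1: worse on capacity (344 vs 719).
D2: worse on capacity (576 vs 719).
D3: worse on capacity (655 vs 719).
D4: worse on capacity (463 vs 719).
D5: worse on capacity (400 vs 719).
D6: worse on capacity (528 vs 719).
D8: worse on unit cost (26 vs 17).
D9: worse on capacity (710 vs 719).
D10: worse on defect rate (11.7 vs 7.6).
D11: worse on capacity (710 vs 719).
No option is at least as good as D7 on every objective and strictly better on one.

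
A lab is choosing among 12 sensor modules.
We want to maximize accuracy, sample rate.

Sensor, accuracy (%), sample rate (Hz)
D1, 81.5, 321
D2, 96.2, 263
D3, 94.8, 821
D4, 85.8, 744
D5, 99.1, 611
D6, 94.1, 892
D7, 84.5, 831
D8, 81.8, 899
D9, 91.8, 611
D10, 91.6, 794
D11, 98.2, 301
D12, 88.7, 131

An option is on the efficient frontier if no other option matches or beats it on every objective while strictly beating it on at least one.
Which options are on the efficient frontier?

D1: dominated by D3 (accuracy 94.8≥81.5, sample rate 821≥321).
D2: dominated by D5 (accuracy 99.1≥96.2, sample rate 611≥263).
D3: not dominated.
D4: dominated by D3 (accuracy 94.8≥85.8, sample rate 821≥744).
D5: not dominated (best accuracy).
D6: not dominated.
D7: dominated by D6 (accuracy 94.1≥84.5, sample rate 892≥831).
D8: not dominated (best sample rate).
D9: dominated by D3 (accuracy 94.8≥91.8, sample rate 821≥611).
D10: dominated by D3 (accuracy 94.8≥91.6, sample rate 821≥794).
D11: dominated by D5 (accuracy 99.1≥98.2, sample rate 611≥301).
D12: dominated by D2 (accuracy 96.2≥88.7, sample rate 263≥131).

D3, D5, D6, D8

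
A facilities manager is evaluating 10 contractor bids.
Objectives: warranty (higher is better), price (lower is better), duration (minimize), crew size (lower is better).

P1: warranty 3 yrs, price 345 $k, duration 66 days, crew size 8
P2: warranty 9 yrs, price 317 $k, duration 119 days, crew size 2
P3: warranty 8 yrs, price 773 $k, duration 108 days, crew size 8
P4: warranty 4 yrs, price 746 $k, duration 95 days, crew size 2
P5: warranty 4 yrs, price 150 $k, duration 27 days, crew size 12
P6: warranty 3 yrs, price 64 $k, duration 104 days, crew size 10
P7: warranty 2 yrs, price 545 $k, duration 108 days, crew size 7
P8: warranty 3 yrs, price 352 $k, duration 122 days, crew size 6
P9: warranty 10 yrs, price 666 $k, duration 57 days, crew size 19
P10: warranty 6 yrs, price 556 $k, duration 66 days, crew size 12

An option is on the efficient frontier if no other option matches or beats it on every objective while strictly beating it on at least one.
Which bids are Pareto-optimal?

P1: not dominated.
P2: not dominated.
P3: not dominated.
P4: not dominated.
P5: not dominated (best duration).
P6: not dominated (best price).
P7: not dominated.
P8: dominated by P2 (warranty 9≥3, price 317≤352, duration 119≤122, crew size 2≤6).
P9: not dominated (best warranty).
P10: not dominated.

P1, P2, P3, P4, P5, P6, P7, P9, P10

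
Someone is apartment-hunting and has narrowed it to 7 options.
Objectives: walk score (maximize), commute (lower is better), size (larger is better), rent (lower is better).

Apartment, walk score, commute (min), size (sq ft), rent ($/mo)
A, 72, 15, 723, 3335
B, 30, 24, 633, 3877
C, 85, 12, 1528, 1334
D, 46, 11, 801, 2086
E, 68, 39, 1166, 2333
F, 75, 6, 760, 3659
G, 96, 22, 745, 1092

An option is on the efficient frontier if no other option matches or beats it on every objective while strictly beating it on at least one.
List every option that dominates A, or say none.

C: walk score 85≥72, commute 12≤15, size 1528≥723, rent 1334≤3335 — dominates A.
Others (B, D, E, F, G) are each worse than A on at least one objective.

C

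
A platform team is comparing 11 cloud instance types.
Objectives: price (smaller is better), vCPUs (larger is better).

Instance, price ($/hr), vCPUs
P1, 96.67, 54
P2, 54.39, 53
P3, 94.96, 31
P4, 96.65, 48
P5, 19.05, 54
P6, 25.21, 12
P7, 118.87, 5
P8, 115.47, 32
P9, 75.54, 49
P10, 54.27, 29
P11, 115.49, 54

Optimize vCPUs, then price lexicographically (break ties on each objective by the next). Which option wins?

First maximize vCPUs: best is 54, kept {P1, P5, P11}.
Then minimize price: best is 19.05, kept {P5}.

P5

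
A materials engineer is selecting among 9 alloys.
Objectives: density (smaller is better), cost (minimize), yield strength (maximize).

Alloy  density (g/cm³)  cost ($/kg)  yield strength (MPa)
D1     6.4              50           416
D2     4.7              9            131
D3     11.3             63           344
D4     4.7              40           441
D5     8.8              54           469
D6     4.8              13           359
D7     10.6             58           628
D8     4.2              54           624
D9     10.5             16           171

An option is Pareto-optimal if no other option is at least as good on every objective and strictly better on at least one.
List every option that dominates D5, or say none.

D8

D8: density 4.2≤8.8, cost 54≤54, yield strength 624≥469 — dominates D5.
Others (D1, D2, D3, D4, D6, D7, D9) are each worse than D5 on at least one objective.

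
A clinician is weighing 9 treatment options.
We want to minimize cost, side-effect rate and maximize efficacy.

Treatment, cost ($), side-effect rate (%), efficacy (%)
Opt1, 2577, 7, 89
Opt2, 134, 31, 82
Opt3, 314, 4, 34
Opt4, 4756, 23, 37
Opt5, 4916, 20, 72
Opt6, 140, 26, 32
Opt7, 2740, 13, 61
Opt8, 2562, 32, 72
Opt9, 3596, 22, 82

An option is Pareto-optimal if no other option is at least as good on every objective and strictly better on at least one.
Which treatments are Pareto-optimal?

Opt1: not dominated (best efficacy).
Opt2: not dominated (best cost).
Opt3: not dominated (best side-effect rate).
Opt4: dominated by Opt1 (cost 2577≤4756, side-effect rate 7≤23, efficacy 89≥37).
Opt5: dominated by Opt1 (cost 2577≤4916, side-effect rate 7≤20, efficacy 89≥72).
Opt6: not dominated.
Opt7: dominated by Opt1 (cost 2577≤2740, side-effect rate 7≤13, efficacy 89≥61).
Opt8: dominated by Opt2 (cost 134≤2562, side-effect rate 31≤32, efficacy 82≥72).
Opt9: dominated by Opt1 (cost 2577≤3596, side-effect rate 7≤22, efficacy 89≥82).

Opt1, Opt2, Opt3, Opt6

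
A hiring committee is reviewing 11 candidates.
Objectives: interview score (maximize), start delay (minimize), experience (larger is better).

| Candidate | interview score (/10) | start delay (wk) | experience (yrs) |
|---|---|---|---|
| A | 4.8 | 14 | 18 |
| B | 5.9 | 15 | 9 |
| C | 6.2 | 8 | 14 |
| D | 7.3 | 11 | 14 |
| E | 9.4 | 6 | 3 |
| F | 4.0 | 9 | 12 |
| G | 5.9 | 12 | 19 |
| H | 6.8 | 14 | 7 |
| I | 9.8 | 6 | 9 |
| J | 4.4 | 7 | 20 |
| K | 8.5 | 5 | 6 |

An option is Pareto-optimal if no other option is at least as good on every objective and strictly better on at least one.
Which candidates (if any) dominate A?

G

G: interview score 5.9≥4.8, start delay 12≤14, experience 19≥18 — dominates A.
Others (B, C, D, E, F, H, I, J, K) are each worse than A on at least one objective.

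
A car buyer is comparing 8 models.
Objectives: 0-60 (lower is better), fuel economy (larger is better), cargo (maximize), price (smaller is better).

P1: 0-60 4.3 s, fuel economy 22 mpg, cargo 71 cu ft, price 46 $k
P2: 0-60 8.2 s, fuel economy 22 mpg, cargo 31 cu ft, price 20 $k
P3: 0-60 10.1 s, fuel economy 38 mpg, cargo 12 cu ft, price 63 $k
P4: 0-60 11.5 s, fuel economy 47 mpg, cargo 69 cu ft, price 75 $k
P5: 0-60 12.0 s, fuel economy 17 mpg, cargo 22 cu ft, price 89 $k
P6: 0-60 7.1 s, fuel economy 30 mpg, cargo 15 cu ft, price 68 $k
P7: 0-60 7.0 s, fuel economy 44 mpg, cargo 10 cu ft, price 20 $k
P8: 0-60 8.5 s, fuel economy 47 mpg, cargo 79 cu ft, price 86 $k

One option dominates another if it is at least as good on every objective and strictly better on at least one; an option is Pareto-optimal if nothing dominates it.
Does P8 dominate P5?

P8 vs P5: 0-60 8.5≤12.0, fuel economy 47≥17, cargo 79≥22, price 86≤89 — P8 is at least as good on every objective with at least one strict improvement.

Yes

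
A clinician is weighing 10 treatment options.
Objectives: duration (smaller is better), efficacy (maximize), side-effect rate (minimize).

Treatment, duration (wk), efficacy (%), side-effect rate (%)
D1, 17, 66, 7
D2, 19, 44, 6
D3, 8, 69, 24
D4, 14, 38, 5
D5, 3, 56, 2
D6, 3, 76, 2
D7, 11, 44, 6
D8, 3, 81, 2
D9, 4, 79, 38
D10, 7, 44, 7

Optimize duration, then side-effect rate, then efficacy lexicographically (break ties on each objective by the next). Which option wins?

First minimize duration: best is 3, kept {D5, D6, D8}.
Then minimize side-effect rate: best is 2, kept {D5, D6, D8}.
Then maximize efficacy: best is 81, kept {D8}.

D8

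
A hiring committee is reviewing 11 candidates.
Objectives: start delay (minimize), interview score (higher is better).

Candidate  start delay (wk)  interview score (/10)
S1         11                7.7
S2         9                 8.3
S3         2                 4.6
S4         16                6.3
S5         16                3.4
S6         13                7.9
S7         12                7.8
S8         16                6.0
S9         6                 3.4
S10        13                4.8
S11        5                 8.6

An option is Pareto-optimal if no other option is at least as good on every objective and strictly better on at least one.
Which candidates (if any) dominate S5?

S1, S2, S3, S4, S6, S7, S8, S9, S10, S11

S1: start delay 11≤16, interview score 7.7≥3.4 — dominates S5.
S2: start delay 9≤16, interview score 8.3≥3.4 — dominates S5.
S3: start delay 2≤16, interview score 4.6≥3.4 — dominates S5.
S4: start delay 16≤16, interview score 6.3≥3.4 — dominates S5.
S6: start delay 13≤16, interview score 7.9≥3.4 — dominates S5.
S7: start delay 12≤16, interview score 7.8≥3.4 — dominates S5.
S8: start delay 16≤16, interview score 6.0≥3.4 — dominates S5.
S9: start delay 6≤16, interview score 3.4≥3.4 — dominates S5.
S10: start delay 13≤16, interview score 4.8≥3.4 — dominates S5.
S11: start delay 5≤16, interview score 8.6≥3.4 — dominates S5.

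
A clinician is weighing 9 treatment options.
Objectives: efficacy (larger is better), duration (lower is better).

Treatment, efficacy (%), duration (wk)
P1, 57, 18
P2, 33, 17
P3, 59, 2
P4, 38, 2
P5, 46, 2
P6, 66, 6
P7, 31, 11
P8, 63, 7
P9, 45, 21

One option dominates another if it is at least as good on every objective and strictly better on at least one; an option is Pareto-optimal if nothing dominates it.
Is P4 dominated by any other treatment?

P3 vs P4: efficacy 59≥38, duration 2≤2 — P3 is at least as good on every objective and strictly better on at least one, so P3 dominates P4.

Yes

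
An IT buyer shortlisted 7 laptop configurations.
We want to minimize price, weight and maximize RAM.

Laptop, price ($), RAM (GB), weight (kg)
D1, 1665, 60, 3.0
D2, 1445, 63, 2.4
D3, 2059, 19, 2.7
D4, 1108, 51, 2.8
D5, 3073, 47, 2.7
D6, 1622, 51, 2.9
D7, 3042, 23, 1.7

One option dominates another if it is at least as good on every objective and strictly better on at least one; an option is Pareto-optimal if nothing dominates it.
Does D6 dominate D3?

D6 vs D3: D6 is worse on weight (2.9 vs 2.7), so it does not dominate D3.

No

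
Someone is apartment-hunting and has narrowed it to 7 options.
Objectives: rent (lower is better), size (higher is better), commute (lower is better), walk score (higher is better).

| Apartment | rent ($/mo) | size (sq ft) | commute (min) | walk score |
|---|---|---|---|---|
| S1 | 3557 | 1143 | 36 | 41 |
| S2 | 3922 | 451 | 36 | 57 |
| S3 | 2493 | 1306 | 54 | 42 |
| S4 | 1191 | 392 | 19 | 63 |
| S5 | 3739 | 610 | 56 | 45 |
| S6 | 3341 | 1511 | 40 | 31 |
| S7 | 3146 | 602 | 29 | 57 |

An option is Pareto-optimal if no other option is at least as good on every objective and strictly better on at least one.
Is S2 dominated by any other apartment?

Yes

S7 vs S2: rent 3146≤3922, size 602≥451, commute 29≤36, walk score 57≥57 — S7 is at least as good on every objective and strictly better on at least one, so S7 dominates S2.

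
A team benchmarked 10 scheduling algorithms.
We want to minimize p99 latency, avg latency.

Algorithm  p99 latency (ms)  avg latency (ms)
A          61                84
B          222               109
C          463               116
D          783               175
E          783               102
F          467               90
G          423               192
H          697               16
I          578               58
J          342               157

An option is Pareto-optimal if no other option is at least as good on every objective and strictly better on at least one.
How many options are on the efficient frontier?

A: not dominated (best p99 latency).
B: dominated by A (p99 latency 61≤222, avg latency 84≤109).
C: dominated by A (p99 latency 61≤463, avg latency 84≤116).
D: dominated by A (p99 latency 61≤783, avg latency 84≤175).
E: dominated by A (p99 latency 61≤783, avg latency 84≤102).
F: dominated by A (p99 latency 61≤467, avg latency 84≤90).
G: dominated by A (p99 latency 61≤423, avg latency 84≤192).
H: not dominated (best avg latency).
I: not dominated.
J: dominated by A (p99 latency 61≤342, avg latency 84≤157).
Pareto-optimal: A, H, I → 3.

3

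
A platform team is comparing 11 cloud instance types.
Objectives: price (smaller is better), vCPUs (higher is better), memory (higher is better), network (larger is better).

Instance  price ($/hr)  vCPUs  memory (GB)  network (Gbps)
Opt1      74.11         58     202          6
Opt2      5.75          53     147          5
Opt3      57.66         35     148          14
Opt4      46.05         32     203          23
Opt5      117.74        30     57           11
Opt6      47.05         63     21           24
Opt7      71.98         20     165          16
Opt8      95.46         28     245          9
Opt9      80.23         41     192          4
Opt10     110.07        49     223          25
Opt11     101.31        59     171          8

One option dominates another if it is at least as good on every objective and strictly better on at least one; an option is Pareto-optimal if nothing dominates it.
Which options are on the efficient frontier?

Opt1: not dominated.
Opt2: not dominated (best price).
Opt3: not dominated.
Opt4: not dominated.
Opt5: dominated by Opt3 (price 57.66≤117.74, vCPUs 35≥30, memory 148≥57, network 14≥11).
Opt6: not dominated (best vCPUs).
Opt7: dominated by Opt4 (price 46.05≤71.98, vCPUs 32≥20, memory 203≥165, network 23≥16).
Opt8: not dominated (best memory).
Opt9: dominated by Opt1 (price 74.11≤80.23, vCPUs 58≥41, memory 202≥192, network 6≥4).
Opt10: not dominated (best network).
Opt11: not dominated.

Opt1, Opt2, Opt3, Opt4, Opt6, Opt8, Opt10, Opt11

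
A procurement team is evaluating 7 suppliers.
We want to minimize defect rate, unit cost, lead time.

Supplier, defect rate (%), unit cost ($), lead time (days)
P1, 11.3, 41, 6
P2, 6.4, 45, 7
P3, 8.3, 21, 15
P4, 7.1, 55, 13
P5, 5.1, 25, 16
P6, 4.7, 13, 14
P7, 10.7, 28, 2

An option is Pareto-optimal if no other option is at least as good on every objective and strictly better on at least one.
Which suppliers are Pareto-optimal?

P2, P6, P7

P1: dominated by P7 (defect rate 10.7≤11.3, unit cost 28≤41, lead time 2≤6).
P2: not dominated.
P3: dominated by P6 (defect rate 4.7≤8.3, unit cost 13≤21, lead time 14≤15).
P4: dominated by P2 (defect rate 6.4≤7.1, unit cost 45≤55, lead time 7≤13).
P5: dominated by P6 (defect rate 4.7≤5.1, unit cost 13≤25, lead time 14≤16).
P6: not dominated (best defect rate).
P7: not dominated (best lead time).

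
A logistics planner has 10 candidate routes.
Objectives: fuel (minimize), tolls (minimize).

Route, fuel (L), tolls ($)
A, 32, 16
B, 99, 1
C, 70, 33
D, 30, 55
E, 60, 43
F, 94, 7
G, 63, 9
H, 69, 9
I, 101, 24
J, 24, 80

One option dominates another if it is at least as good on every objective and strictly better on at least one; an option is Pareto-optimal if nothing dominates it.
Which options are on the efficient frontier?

A: not dominated.
B: not dominated (best tolls).
C: dominated by A (fuel 32≤70, tolls 16≤33).
D: not dominated.
E: dominated by A (fuel 32≤60, tolls 16≤43).
F: not dominated.
G: not dominated.
H: dominated by G (fuel 63≤69, tolls 9≤9).
I: dominated by A (fuel 32≤101, tolls 16≤24).
J: not dominated (best fuel).

A, B, D, F, G, J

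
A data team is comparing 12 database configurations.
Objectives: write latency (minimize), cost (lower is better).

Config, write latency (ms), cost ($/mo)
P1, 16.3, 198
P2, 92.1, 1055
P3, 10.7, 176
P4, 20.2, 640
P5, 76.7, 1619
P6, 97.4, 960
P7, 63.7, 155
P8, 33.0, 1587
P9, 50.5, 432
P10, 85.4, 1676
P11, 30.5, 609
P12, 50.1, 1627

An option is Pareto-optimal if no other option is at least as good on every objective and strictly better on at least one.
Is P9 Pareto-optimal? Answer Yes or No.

No

P1 vs P9: write latency 16.3≤50.5, cost 198≤432 — P1 is at least as good on every objective and strictly better on at least one, so P1 dominates P9.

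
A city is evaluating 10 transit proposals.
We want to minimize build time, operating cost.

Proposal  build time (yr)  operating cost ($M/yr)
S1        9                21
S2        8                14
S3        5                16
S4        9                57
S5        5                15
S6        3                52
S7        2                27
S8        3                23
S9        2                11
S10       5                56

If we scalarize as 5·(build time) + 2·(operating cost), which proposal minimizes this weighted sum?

S9

S1: 5·9 + 2·21 = 87
S2: 5·8 + 2·14 = 68
S3: 5·5 + 2·16 = 57
S4: 5·9 + 2·57 = 159
S5: 5·5 + 2·15 = 55
S6: 5·3 + 2·52 = 119
S7: 5·2 + 2·27 = 64
S8: 5·3 + 2·23 = 61
S9: 5·2 + 2·11 = 32
S10: 5·5 + 2·56 = 137
Lowest: S9 at 32.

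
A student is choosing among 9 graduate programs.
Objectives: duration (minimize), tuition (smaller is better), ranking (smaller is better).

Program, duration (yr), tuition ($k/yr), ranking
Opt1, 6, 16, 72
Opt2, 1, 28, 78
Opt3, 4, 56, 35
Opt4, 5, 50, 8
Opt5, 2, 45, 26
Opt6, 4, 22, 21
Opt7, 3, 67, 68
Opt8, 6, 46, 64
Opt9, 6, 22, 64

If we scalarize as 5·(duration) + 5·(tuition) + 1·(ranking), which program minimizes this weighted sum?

Opt6

Opt1: 5·6 + 5·16 + 1·72 = 182
Opt2: 5·1 + 5·28 + 1·78 = 223
Opt3: 5·4 + 5·56 + 1·35 = 335
Opt4: 5·5 + 5·50 + 1·8 = 283
Opt5: 5·2 + 5·45 + 1·26 = 261
Opt6: 5·4 + 5·22 + 1·21 = 151
Opt7: 5·3 + 5·67 + 1·68 = 418
Opt8: 5·6 + 5·46 + 1·64 = 324
Opt9: 5·6 + 5·22 + 1·64 = 204
Lowest: Opt6 at 151.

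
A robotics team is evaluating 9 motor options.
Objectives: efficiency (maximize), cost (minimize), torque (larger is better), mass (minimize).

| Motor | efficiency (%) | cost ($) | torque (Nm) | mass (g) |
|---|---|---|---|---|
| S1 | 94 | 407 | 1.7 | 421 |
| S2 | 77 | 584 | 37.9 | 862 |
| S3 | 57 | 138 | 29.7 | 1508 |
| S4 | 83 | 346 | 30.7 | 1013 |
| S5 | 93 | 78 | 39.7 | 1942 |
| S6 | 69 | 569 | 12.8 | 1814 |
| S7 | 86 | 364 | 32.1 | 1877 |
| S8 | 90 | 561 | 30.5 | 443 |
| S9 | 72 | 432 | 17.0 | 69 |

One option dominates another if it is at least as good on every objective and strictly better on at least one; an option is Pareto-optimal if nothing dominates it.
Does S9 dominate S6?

Yes

S9 vs S6: efficiency 72≥69, cost 432≤569, torque 17.0≥12.8, mass 69≤1814 — S9 is at least as good on every objective with at least one strict improvement.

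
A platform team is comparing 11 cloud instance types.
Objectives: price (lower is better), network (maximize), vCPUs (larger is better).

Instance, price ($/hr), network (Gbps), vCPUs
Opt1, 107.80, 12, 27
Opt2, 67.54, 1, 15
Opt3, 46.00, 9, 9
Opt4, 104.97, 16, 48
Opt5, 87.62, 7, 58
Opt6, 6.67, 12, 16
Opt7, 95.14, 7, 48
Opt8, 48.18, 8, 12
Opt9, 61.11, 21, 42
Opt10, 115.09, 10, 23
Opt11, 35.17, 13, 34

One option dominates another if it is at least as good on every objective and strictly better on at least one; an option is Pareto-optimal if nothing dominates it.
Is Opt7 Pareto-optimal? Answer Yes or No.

Opt5 vs Opt7: price 87.62≤95.14, network 7≥7, vCPUs 58≥48 — Opt5 is at least as good on every objective and strictly better on at least one, so Opt5 dominates Opt7.

No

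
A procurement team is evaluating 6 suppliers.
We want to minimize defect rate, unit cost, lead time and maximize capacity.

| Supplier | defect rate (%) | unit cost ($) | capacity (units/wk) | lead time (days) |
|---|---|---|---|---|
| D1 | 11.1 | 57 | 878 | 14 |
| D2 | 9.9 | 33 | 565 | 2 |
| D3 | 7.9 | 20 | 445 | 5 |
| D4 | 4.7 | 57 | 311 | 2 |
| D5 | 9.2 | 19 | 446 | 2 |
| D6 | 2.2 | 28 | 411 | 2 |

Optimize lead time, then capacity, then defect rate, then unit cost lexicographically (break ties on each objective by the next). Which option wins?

First minimize lead time: best is 2, kept {D2, D4, D5, D6}.
Then maximize capacity: best is 565, kept {D2}.

D2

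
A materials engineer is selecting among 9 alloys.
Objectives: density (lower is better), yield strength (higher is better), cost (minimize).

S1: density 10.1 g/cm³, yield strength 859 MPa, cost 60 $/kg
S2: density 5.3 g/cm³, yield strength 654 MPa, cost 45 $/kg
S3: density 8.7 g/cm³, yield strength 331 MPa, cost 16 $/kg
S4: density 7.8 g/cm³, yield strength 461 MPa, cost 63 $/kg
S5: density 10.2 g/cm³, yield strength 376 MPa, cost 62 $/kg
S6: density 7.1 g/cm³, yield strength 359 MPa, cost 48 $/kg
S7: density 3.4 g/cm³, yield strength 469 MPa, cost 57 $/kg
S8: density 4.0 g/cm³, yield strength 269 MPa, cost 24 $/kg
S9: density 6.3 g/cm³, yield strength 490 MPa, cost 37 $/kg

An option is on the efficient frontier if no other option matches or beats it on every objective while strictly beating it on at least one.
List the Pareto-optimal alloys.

S1: not dominated (best yield strength).
S2: not dominated.
S3: not dominated (best cost).
S4: dominated by S2 (density 5.3≤7.8, yield strength 654≥461, cost 45≤63).
S5: dominated by S1 (density 10.1≤10.2, yield strength 859≥376, cost 60≤62).
S6: dominated by S2 (density 5.3≤7.1, yield strength 654≥359, cost 45≤48).
S7: not dominated (best density).
S8: not dominated.
S9: not dominated.

S1, S2, S3, S7, S8, S9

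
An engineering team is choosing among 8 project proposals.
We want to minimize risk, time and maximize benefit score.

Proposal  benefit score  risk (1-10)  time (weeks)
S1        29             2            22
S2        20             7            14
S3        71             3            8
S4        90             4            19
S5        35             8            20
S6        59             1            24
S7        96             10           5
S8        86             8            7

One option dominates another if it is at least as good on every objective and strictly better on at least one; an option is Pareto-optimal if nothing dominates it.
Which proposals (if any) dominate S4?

S1: worse on benefit score (29 vs 90).
S2: worse on benefit score (20 vs 90).
S3: worse on benefit score (71 vs 90).
S5: worse on benefit score (35 vs 90).
S6: worse on benefit score (59 vs 90).
S7: worse on risk (10 vs 4).
S8: worse on benefit score (86 vs 90).
No option dominates S4.

none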